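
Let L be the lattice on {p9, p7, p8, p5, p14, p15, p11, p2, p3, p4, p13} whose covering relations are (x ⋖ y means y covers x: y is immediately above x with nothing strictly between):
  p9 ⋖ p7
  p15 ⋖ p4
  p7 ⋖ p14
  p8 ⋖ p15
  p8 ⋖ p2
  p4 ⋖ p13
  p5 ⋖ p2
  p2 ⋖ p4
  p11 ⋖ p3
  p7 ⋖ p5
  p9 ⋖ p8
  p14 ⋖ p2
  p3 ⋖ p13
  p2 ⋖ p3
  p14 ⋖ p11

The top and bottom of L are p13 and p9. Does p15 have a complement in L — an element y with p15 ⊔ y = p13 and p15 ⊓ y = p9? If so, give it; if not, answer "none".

Need y with p15 ∨ y = p13 and p15 ∧ y = p9.
Checking each element gives: p11.

p11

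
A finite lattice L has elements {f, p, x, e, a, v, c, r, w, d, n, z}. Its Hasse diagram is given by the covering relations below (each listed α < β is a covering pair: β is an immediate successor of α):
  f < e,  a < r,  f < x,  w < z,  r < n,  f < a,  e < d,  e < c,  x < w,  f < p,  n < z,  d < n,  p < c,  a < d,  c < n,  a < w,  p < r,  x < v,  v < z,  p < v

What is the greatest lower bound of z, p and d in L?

Common lower bounds of {z, p, d}: f.
The greatest among these is f.

f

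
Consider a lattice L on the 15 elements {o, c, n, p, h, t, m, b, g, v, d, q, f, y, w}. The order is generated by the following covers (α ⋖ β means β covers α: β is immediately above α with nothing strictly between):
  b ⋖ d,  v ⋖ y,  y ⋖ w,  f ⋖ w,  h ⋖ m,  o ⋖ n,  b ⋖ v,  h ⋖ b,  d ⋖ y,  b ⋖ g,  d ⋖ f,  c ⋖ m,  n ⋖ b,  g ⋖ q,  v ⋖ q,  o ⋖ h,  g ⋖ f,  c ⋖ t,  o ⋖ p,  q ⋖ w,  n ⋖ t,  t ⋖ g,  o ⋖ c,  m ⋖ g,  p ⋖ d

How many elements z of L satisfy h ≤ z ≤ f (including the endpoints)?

The interval [h, f] = {b, d, f, g, h, m}, which has 6 elements.

6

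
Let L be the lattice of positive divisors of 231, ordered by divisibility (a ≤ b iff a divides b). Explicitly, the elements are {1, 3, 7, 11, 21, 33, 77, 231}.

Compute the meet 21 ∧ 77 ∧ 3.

1

In the divisibility order, the meet is the greatest common divisor: gcd(21, 77, 3) = 1.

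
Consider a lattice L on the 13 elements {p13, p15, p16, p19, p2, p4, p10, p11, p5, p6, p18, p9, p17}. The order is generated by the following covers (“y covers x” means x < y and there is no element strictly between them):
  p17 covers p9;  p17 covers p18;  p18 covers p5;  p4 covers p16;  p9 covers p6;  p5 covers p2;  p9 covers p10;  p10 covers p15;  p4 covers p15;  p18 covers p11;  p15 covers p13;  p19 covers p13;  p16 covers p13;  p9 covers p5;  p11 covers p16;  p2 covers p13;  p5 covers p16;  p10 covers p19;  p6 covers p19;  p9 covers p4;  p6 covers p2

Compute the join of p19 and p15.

p10

Common upper bounds of {p19, p15}: p10, p17, p9.
The least among these is p10.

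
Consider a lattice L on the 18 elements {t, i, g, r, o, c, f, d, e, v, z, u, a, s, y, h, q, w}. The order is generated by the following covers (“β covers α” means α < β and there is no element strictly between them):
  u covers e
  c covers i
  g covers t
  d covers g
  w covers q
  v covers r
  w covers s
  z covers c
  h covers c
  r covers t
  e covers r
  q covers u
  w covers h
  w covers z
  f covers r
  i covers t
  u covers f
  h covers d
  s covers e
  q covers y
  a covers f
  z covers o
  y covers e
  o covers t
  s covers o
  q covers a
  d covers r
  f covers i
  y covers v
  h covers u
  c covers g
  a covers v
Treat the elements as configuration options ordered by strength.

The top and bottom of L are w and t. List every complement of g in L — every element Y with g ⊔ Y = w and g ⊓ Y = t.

Need Y with g ∨ Y = w and g ∧ Y = t.
Checking each element gives: a, q, s, v, y.

a, q, s, v, y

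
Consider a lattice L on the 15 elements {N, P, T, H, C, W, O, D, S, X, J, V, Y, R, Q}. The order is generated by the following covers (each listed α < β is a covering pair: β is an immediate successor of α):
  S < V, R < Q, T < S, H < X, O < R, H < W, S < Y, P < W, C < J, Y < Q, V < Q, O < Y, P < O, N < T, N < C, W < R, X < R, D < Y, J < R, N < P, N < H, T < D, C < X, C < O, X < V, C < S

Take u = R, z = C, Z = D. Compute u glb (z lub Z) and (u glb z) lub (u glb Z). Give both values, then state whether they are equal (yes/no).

O; C; no

z lub Z = Y, so u glb (z lub Z) = R glb Y = O.
u glb z = C and u glb Z = N, so (u glb z) lub (u glb Z) = C lub N = C.
Equal: no.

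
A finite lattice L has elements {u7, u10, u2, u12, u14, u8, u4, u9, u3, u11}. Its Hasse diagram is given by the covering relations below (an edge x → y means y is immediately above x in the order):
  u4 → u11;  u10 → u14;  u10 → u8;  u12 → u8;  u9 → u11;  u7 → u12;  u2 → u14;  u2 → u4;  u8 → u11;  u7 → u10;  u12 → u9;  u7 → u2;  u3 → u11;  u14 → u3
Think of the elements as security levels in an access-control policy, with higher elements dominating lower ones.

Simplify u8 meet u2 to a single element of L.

u7

u8 ∧ u2 = u7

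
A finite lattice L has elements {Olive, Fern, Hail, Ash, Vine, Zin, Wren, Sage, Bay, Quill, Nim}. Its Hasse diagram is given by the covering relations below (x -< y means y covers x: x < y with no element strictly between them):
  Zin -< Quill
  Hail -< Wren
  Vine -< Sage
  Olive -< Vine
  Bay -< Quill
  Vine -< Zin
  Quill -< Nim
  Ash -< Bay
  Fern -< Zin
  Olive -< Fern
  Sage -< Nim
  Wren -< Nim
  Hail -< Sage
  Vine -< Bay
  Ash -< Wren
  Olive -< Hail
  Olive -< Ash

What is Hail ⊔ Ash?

Common upper bounds of {Hail, Ash}: Nim, Wren.
The least among these is Wren.

Wren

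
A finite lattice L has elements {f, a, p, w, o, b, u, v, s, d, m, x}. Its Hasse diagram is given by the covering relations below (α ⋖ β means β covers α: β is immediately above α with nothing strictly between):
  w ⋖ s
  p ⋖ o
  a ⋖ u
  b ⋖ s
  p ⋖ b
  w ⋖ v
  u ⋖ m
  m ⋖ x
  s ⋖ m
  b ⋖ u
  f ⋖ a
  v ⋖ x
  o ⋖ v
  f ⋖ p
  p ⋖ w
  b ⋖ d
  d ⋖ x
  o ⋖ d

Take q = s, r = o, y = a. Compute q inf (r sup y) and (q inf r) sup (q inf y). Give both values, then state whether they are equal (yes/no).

r sup y = x, so q inf (r sup y) = s inf x = s.
q inf r = p and q inf y = f, so (q inf r) sup (q inf y) = p sup f = p.
Equal: no.

s; p; no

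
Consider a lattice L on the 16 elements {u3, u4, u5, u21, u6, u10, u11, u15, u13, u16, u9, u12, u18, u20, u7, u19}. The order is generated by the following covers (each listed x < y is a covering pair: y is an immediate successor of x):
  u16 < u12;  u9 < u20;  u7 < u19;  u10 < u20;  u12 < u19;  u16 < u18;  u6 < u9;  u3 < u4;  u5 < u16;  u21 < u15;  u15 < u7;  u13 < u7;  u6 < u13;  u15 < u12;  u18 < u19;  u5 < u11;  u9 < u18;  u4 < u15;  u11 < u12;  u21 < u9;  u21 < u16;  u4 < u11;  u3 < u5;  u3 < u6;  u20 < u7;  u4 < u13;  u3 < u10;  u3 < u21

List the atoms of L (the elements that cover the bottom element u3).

The atoms are exactly the elements that cover u3: u10, u21, u4, u5, u6.

u10, u21, u4, u5, u6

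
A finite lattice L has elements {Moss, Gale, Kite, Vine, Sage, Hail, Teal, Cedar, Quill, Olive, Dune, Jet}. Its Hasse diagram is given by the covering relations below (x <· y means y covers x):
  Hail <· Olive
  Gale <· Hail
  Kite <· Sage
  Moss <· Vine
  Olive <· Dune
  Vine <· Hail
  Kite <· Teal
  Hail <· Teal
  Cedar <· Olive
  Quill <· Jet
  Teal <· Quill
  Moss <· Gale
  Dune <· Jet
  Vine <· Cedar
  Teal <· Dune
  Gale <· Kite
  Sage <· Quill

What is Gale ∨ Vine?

Common upper bounds of {Gale, Vine}: Dune, Hail, Jet, Olive, Quill, Teal.
The least among these is Hail.

Hail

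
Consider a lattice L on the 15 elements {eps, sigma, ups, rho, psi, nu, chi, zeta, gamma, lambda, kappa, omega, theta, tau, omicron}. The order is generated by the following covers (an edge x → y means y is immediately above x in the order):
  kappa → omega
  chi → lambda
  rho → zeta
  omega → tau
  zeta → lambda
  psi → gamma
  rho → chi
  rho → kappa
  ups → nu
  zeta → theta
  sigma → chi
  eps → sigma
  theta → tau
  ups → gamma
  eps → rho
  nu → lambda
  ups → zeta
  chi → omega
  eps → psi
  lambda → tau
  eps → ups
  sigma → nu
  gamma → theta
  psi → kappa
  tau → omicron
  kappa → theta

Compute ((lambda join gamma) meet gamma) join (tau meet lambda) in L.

tau

lambda ∨ gamma = tau
tau ∧ gamma = gamma
tau ∧ lambda = lambda
gamma ∨ lambda = tau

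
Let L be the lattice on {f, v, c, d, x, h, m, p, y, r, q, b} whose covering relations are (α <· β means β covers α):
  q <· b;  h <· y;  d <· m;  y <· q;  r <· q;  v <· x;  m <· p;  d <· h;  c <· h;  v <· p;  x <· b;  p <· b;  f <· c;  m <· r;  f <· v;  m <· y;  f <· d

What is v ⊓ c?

Common lower bounds of {v, c}: f.
The greatest among these is f.

f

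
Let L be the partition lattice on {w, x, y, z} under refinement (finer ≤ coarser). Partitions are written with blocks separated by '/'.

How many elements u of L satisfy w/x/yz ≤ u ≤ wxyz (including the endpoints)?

5

The interval [w/x/yz, wxyz] = {w/x/yz, w/xyz, wx/yz, wxyz, wyz/x}, which has 5 elements.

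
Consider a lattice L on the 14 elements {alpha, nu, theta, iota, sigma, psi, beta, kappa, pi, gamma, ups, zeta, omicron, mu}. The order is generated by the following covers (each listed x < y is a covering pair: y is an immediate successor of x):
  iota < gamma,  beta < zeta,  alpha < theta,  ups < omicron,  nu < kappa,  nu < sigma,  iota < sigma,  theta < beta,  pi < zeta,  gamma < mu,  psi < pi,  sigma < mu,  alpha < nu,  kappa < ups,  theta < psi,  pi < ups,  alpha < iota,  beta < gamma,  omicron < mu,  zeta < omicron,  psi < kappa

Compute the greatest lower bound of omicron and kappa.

kappa

Common lower bounds of {omicron, kappa}: alpha, kappa, nu, psi, theta.
The greatest among these is kappa.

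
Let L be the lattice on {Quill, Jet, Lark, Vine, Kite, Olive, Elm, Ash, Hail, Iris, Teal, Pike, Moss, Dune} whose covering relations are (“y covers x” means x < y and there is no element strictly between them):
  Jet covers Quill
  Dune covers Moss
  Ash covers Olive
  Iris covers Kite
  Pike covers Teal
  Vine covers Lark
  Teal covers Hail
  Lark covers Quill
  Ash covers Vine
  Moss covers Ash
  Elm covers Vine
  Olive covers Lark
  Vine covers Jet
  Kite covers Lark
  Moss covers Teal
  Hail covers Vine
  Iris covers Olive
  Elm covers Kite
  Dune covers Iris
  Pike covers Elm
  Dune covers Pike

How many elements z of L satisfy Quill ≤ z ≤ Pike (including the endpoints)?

9

The interval [Quill, Pike] = {Elm, Hail, Jet, Kite, Lark, Pike, Quill, Teal, Vine}, which has 9 elements.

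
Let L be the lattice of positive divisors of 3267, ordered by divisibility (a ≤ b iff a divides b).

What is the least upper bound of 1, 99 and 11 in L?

Common upper bounds of {1, 99, 11}: 1089, 297, 3267, 99.
The least among these is 99.

99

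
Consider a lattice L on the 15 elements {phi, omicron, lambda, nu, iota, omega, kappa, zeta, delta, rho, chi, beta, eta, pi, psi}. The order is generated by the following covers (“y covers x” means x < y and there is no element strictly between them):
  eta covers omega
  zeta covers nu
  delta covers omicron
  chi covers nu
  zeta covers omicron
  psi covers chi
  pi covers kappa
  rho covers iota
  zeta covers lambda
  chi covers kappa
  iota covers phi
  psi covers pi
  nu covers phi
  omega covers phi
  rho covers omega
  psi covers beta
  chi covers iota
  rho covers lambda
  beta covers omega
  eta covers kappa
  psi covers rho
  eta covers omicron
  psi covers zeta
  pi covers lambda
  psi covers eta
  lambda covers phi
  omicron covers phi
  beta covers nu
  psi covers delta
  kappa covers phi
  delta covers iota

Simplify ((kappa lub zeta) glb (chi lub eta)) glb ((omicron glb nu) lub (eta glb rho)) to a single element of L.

kappa ∨ zeta = psi
chi ∨ eta = psi
psi ∧ psi = psi
omicron ∧ nu = phi
eta ∧ rho = omega
phi ∨ omega = omega
psi ∧ omega = omega

omega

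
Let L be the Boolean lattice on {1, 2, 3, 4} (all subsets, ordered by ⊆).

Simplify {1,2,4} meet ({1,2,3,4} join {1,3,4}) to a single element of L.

{1,2,4}

{1,2,3,4} ∨ {1,3,4} = {1,2,3,4}
{1,2,4} ∧ {1,2,3,4} = {1,2,4}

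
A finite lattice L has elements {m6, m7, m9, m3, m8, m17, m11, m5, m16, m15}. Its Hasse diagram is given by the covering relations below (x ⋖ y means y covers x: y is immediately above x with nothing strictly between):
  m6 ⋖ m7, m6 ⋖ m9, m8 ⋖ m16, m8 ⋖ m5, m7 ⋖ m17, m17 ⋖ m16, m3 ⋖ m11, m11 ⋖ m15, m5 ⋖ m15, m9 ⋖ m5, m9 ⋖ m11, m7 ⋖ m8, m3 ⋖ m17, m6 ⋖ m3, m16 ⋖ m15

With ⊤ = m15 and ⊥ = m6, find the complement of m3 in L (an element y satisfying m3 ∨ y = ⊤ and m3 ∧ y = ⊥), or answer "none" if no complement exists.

m5

Need y with m3 ∨ y = m15 and m3 ∧ y = m6.
Checking each element gives: m5.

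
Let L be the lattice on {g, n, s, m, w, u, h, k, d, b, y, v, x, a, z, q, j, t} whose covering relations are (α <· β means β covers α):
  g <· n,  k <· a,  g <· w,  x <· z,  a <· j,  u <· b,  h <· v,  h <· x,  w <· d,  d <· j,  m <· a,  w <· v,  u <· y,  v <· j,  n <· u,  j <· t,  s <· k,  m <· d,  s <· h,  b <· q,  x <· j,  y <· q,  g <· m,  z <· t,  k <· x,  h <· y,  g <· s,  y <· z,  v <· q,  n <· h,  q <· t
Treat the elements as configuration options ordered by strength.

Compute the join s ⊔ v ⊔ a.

Common upper bounds of {s, v, a}: j, t.
The least among these is j.

j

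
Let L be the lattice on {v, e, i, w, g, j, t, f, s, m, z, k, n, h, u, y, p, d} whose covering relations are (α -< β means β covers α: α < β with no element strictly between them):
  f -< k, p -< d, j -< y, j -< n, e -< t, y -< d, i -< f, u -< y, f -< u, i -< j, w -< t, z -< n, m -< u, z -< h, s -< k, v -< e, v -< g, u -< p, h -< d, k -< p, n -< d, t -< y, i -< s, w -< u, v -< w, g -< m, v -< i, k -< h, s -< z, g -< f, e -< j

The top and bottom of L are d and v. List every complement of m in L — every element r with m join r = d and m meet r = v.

n, z

Need r with m ∨ r = d and m ∧ r = v.
Checking each element gives: n, z.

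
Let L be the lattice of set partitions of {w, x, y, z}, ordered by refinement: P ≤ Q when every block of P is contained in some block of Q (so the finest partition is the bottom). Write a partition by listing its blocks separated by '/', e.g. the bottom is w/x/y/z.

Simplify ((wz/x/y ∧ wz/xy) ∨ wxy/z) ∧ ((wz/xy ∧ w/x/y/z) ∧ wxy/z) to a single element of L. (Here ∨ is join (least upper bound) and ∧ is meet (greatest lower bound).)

wz/x/y ∧ wz/xy = wz/x/y
wz/x/y ∨ wxy/z = wxyz
wz/xy ∧ w/x/y/z = w/x/y/z
w/x/y/z ∧ wxy/z = w/x/y/z
wxyz ∧ w/x/y/z = w/x/y/z

w/x/y/z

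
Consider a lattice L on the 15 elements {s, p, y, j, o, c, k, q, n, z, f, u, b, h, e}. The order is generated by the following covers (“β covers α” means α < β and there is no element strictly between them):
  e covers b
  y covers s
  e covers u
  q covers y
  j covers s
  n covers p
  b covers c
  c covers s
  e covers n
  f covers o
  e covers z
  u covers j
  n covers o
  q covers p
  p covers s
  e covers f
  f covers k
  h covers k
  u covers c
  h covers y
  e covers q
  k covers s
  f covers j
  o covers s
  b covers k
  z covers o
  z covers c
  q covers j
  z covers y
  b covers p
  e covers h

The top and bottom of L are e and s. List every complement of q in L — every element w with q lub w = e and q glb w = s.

c, k, o

Need w with q ∨ w = e and q ∧ w = s.
Checking each element gives: c, k, o.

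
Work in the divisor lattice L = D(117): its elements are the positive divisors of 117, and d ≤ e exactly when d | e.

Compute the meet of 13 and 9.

1

In the divisibility order, the meet is the greatest common divisor: gcd(13, 9) = 1.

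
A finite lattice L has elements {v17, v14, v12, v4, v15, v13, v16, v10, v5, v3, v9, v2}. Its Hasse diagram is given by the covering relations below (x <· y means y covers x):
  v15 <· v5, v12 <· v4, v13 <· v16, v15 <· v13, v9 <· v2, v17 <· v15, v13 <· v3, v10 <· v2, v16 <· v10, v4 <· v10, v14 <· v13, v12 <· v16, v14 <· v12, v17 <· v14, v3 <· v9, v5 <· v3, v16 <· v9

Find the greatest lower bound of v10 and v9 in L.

Common lower bounds of {v10, v9}: v12, v13, v14, v15, v16, v17.
The greatest among these is v16.

v16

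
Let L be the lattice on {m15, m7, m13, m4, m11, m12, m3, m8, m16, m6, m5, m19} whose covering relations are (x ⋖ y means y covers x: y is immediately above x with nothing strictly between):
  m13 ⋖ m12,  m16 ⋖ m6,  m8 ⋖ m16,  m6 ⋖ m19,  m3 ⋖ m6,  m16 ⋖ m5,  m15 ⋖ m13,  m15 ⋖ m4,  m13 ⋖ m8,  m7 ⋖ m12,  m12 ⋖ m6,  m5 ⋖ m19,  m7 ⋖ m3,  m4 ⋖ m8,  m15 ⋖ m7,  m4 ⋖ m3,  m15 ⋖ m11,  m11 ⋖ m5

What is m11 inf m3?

m15

Common lower bounds of {m11, m3}: m15.
The greatest among these is m15.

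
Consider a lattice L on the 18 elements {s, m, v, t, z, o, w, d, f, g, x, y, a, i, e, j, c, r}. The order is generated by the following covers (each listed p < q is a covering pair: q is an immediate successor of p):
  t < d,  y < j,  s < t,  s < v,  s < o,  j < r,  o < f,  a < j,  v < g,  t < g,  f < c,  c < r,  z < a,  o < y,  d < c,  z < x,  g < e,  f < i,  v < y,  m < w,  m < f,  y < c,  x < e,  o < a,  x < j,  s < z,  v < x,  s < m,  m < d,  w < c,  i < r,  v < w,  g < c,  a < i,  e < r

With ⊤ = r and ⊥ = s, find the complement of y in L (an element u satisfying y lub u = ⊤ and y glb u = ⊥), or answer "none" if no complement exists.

none

For every candidate u, either y ∨ u ≠ r or y ∧ u ≠ s; no complement exists.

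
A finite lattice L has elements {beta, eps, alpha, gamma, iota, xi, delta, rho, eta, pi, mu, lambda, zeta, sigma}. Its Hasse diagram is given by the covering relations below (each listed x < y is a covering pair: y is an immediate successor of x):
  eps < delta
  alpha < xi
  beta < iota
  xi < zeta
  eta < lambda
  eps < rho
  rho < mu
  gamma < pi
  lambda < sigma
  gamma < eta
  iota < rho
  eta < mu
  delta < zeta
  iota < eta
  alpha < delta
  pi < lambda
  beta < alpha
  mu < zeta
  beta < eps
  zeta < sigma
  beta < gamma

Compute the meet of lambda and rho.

Common lower bounds of {lambda, rho}: beta, iota.
The greatest among these is iota.

iota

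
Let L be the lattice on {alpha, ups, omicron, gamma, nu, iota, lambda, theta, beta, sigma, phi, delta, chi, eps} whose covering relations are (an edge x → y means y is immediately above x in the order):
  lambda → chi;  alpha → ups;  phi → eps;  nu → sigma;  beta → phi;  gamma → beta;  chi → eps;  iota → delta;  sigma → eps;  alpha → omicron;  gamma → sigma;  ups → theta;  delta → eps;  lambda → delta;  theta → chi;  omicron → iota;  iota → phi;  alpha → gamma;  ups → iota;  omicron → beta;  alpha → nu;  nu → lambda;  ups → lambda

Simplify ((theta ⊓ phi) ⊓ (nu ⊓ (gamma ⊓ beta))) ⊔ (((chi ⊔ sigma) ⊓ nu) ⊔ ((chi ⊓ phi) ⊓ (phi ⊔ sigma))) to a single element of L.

lambda

theta ∧ phi = ups
gamma ∧ beta = gamma
nu ∧ gamma = alpha
ups ∧ alpha = alpha
chi ∨ sigma = eps
eps ∧ nu = nu
chi ∧ phi = ups
phi ∨ sigma = eps
ups ∧ eps = ups
nu ∨ ups = lambda
alpha ∨ lambda = lambda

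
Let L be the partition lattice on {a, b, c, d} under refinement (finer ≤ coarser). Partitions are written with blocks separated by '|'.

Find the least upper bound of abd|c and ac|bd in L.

The join of abd|c and ac|bd merges any blocks that overlap across the partitions, giving abcd.

abcd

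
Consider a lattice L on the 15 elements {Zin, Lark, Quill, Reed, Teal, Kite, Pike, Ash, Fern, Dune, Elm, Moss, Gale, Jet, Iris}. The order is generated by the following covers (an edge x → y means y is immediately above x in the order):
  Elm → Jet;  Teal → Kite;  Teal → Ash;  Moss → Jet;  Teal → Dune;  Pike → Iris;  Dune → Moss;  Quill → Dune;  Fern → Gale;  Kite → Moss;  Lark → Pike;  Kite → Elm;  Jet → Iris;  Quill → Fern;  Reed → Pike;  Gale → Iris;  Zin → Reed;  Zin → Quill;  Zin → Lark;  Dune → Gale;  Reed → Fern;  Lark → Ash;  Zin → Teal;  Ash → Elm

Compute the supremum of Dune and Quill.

Common upper bounds of {Dune, Quill}: Dune, Gale, Iris, Jet, Moss.
The least among these is Dune.

Dune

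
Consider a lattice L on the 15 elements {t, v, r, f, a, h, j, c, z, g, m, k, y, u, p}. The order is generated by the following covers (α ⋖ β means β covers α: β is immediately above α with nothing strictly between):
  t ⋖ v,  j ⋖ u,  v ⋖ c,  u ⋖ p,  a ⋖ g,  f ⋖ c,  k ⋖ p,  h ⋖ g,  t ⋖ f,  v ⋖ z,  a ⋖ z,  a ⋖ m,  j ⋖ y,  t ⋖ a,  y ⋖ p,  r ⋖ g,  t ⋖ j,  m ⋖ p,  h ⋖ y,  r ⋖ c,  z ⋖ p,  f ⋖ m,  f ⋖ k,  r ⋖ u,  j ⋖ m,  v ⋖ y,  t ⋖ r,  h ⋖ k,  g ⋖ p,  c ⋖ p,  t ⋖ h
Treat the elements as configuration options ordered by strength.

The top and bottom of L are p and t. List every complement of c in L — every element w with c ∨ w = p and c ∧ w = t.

Need w with c ∨ w = p and c ∧ w = t.
Checking each element gives: a, h, j.

a, h, j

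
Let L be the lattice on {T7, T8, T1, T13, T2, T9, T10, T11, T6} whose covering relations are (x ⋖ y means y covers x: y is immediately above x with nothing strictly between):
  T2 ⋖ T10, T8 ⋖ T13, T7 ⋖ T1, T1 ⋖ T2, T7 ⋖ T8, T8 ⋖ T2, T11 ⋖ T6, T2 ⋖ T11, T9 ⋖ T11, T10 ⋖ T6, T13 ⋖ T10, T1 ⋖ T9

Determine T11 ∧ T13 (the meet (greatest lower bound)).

Common lower bounds of {T11, T13}: T7, T8.
The greatest among these is T8.

T8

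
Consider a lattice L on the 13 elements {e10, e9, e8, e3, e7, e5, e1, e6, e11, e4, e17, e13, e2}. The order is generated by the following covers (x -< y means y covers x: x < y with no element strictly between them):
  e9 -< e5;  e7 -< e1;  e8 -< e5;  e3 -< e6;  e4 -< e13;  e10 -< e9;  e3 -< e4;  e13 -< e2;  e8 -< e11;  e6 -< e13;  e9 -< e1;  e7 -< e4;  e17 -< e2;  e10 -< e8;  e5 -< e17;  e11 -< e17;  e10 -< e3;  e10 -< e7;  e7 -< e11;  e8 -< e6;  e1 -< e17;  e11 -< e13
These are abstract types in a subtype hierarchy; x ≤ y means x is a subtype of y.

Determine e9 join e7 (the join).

e1

Common upper bounds of {e9, e7}: e1, e17, e2.
The least among these is e1.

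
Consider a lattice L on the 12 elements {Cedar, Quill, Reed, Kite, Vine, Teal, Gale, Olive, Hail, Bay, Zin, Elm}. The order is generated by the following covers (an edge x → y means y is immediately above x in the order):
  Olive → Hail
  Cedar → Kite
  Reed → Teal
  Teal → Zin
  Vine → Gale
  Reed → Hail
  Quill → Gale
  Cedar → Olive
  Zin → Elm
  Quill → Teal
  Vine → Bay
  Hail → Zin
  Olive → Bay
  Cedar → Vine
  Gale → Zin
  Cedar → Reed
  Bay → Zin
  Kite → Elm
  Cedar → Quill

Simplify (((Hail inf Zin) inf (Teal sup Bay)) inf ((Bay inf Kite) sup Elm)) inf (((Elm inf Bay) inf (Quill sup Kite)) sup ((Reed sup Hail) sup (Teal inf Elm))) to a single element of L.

Hail

Hail ∧ Zin = Hail
Teal ∨ Bay = Zin
Hail ∧ Zin = Hail
Bay ∧ Kite = Cedar
Cedar ∨ Elm = Elm
Hail ∧ Elm = Hail
Elm ∧ Bay = Bay
Quill ∨ Kite = Elm
Bay ∧ Elm = Bay
Reed ∨ Hail = Hail
Teal ∧ Elm = Teal
Hail ∨ Teal = Zin
Bay ∨ Zin = Zin
Hail ∧ Zin = Hail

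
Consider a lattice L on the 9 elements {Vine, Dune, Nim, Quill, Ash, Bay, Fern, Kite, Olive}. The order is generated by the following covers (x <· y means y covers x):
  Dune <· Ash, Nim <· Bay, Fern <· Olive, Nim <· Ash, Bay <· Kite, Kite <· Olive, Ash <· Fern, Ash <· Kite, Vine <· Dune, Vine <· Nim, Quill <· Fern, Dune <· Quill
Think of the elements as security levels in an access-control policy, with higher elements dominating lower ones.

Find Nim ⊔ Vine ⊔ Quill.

Fern

Common upper bounds of {Nim, Vine, Quill}: Fern, Olive.
The least among these is Fern.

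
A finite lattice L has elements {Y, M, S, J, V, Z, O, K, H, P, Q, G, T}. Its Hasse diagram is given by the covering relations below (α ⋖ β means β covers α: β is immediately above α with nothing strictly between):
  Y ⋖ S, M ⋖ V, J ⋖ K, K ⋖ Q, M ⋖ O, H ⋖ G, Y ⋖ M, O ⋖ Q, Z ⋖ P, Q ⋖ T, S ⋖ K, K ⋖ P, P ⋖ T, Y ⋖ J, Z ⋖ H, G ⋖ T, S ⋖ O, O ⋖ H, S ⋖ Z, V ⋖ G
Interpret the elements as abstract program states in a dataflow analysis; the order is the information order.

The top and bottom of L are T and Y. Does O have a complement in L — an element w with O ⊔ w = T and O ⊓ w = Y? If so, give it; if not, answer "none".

For every candidate w, either O ∨ w ≠ T or O ∧ w ≠ Y; no complement exists.

none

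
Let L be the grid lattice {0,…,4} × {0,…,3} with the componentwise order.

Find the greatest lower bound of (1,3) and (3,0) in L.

(1,0)

Common lower bounds of {(1,3), (3,0)}: (0,0), (1,0).
The greatest among these is (1,0).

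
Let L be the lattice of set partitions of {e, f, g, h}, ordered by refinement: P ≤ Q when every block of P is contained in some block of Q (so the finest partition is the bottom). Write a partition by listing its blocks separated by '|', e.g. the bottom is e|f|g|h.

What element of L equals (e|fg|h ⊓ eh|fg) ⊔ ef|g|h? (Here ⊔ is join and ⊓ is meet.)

e|fg|h ∧ eh|fg = e|fg|h
e|fg|h ∨ ef|g|h = efg|h

efg|h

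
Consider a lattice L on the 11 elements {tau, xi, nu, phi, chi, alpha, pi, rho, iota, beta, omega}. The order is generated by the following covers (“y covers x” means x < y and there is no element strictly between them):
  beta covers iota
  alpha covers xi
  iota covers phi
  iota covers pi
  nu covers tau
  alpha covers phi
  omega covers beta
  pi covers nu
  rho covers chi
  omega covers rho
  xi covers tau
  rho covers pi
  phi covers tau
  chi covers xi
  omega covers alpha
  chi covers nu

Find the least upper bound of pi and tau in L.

pi

Common upper bounds of {pi, tau}: beta, iota, omega, pi, rho.
The least among these is pi.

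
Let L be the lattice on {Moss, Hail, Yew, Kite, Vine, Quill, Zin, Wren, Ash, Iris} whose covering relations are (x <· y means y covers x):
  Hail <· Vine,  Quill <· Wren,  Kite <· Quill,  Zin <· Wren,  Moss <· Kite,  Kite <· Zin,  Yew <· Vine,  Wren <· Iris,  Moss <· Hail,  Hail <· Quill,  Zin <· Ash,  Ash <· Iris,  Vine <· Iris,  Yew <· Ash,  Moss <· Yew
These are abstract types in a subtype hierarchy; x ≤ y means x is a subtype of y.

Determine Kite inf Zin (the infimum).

Common lower bounds of {Kite, Zin}: Kite, Moss.
The greatest among these is Kite.

Kite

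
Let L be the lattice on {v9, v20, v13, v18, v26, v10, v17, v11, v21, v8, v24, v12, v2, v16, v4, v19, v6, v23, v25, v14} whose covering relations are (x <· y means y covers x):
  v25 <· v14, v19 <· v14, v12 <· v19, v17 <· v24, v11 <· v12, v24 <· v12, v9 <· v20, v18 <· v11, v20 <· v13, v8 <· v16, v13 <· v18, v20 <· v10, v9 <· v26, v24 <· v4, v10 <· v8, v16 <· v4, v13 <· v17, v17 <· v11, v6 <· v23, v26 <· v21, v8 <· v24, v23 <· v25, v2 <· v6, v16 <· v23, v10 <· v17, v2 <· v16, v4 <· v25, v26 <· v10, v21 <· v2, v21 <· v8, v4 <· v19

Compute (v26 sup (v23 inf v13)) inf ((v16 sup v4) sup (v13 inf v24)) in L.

v10

v23 ∧ v13 = v20
v26 ∨ v20 = v10
v16 ∨ v4 = v4
v13 ∧ v24 = v13
v4 ∨ v13 = v4
v10 ∧ v4 = v10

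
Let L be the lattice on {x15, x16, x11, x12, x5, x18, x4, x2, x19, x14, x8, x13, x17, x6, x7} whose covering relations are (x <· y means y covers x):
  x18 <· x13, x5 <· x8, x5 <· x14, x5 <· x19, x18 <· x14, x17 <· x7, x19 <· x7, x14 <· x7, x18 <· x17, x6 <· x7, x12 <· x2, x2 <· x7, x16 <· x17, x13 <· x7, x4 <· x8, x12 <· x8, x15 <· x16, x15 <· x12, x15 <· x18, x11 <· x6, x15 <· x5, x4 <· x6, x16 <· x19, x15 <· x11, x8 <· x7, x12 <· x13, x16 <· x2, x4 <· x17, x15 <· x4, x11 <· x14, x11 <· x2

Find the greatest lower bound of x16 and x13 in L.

x15

Common lower bounds of {x16, x13}: x15.
The greatest among these is x15.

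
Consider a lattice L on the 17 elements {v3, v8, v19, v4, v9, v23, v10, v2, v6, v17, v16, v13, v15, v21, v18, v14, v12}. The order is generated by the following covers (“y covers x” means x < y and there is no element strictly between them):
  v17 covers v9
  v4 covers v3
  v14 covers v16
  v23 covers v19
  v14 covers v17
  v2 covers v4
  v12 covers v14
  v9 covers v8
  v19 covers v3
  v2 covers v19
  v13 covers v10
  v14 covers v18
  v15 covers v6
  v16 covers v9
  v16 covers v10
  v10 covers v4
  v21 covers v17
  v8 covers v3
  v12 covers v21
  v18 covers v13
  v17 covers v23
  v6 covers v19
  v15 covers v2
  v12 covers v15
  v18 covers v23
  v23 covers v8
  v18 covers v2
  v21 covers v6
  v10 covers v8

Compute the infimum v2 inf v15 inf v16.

v4

Common lower bounds of {v2, v15, v16}: v3, v4.
The greatest among these is v4.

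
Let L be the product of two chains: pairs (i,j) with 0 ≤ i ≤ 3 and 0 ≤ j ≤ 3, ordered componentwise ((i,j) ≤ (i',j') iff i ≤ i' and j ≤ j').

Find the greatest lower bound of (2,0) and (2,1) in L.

(2,0)

Common lower bounds of {(2,0), (2,1)}: (0,0), (1,0), (2,0).
The greatest among these is (2,0).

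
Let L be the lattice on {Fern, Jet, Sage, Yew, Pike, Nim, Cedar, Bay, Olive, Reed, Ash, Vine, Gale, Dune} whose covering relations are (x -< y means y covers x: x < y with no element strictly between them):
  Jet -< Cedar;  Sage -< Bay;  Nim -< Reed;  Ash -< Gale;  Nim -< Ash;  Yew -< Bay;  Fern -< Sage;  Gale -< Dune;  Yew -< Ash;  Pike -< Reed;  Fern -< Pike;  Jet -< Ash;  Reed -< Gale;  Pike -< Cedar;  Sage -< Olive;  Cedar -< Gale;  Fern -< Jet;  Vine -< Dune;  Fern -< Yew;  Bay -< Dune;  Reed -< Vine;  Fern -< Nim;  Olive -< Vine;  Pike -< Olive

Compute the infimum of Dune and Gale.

Common lower bounds of {Dune, Gale}: Ash, Cedar, Fern, Gale, Jet, Nim, Pike, Reed, Yew.
The greatest among these is Gale.

Gale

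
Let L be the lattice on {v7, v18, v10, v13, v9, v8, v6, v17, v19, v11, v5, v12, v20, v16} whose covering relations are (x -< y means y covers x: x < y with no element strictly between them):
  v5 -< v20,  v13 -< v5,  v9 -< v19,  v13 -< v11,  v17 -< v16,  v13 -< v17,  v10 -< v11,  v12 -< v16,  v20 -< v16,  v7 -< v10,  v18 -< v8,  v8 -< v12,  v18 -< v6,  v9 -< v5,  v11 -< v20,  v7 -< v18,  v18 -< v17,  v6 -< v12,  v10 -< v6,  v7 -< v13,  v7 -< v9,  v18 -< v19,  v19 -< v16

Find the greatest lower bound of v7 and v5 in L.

v7

Common lower bounds of {v7, v5}: v7.
The greatest among these is v7.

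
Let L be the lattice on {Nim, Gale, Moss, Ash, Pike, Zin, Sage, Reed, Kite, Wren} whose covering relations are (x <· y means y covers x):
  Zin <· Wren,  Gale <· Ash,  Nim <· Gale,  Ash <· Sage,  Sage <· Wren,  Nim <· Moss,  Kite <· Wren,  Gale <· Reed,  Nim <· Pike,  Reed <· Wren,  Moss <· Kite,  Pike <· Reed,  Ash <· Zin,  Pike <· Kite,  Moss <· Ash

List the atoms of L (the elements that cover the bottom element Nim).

The atoms are exactly the elements that cover Nim: Gale, Moss, Pike.

Gale, Moss, Pike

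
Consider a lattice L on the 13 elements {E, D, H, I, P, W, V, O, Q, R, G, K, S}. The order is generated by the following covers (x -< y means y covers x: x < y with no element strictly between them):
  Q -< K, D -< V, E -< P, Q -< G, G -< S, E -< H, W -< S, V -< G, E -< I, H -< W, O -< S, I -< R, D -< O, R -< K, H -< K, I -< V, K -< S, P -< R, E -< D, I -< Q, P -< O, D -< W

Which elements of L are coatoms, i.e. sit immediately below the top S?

The coatoms are exactly the elements covered by S: G, K, O, W.

G, K, O, W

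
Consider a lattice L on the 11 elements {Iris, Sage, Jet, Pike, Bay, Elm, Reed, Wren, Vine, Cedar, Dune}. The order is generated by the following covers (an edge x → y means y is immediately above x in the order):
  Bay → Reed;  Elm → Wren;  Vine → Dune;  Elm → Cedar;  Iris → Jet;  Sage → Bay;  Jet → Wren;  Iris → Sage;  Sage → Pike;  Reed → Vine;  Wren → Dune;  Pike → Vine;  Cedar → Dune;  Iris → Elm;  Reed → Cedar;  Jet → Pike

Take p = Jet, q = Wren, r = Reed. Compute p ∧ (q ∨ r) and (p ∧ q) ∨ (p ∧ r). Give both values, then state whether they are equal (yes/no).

q ∨ r = Dune, so p ∧ (q ∨ r) = Jet ∧ Dune = Jet.
p ∧ q = Jet and p ∧ r = Iris, so (p ∧ q) ∨ (p ∧ r) = Jet ∨ Iris = Jet.
Equal: yes.

Jet; Jet; yes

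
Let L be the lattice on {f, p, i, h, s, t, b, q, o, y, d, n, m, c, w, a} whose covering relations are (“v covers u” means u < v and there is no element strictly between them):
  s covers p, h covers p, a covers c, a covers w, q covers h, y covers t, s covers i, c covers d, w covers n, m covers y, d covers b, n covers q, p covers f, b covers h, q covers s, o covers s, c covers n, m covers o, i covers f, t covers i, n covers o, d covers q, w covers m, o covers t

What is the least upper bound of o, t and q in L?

n

Common upper bounds of {o, t, q}: a, c, n, w.
The least among these is n.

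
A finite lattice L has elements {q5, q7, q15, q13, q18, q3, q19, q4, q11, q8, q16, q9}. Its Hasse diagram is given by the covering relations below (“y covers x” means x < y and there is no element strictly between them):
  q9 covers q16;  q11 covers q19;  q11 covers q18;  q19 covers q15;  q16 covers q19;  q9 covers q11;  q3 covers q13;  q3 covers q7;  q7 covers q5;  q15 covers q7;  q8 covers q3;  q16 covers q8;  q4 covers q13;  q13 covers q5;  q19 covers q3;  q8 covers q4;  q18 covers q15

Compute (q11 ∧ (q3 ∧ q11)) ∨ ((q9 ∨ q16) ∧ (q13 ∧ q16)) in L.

q3 ∧ q11 = q3
q11 ∧ q3 = q3
q9 ∨ q16 = q9
q13 ∧ q16 = q13
q9 ∧ q13 = q13
q3 ∨ q13 = q3

q3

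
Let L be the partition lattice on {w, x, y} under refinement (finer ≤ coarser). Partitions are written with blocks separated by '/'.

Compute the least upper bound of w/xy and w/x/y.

w/xy

Common upper bounds of {w/xy, w/x/y}: w/xy, wxy.
The least among these is w/xy.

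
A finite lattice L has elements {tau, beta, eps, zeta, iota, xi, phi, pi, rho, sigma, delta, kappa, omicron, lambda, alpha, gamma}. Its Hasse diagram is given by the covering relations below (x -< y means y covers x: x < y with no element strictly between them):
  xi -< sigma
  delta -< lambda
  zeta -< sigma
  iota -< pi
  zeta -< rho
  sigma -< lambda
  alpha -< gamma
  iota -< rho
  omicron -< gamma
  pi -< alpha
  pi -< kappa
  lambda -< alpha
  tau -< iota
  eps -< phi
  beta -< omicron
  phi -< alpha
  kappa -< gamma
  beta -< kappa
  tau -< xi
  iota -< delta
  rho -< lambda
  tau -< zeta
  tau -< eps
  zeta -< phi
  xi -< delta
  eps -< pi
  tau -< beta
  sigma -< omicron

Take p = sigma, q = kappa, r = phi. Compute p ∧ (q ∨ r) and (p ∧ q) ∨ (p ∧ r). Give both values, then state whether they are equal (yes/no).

q ∨ r = gamma, so p ∧ (q ∨ r) = sigma ∧ gamma = sigma.
p ∧ q = tau and p ∧ r = zeta, so (p ∧ q) ∨ (p ∧ r) = tau ∨ zeta = zeta.
Equal: no.

sigma; zeta; no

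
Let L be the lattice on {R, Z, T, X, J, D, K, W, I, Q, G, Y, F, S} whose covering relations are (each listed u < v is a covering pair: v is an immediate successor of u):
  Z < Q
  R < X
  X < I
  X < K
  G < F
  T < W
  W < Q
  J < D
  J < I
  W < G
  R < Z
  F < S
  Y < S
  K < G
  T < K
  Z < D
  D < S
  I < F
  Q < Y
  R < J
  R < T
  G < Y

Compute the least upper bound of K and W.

G

Common upper bounds of {K, W}: F, G, S, Y.
The least among these is G.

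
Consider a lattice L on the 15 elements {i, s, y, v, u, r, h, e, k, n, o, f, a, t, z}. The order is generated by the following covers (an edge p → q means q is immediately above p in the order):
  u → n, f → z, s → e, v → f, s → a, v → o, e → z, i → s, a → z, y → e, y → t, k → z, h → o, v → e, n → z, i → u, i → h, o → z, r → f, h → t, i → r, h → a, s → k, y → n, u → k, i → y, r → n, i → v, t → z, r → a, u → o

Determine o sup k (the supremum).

z

Common upper bounds of {o, k}: z.
The least among these is z.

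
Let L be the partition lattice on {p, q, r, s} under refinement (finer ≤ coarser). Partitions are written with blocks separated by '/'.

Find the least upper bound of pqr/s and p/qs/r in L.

pqrs

Common upper bounds of {pqr/s, p/qs/r}: pqrs.
The least among these is pqrs.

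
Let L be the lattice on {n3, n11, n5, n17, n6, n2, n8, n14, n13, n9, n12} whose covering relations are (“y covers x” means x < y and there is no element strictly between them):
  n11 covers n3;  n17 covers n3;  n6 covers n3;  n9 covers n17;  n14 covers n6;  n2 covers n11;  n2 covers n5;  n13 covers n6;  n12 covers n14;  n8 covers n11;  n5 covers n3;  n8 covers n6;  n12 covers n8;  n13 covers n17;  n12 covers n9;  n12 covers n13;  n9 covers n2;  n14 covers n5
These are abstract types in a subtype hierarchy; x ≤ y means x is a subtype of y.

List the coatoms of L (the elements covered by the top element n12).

The coatoms are exactly the elements covered by n12: n13, n14, n8, n9.

n13, n14, n8, n9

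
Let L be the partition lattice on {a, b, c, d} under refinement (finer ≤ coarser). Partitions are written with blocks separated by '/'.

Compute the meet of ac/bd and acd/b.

The meet (common refinement) of ac/bd and acd/b intersects blocks pairwise, giving ac/b/d.

ac/b/d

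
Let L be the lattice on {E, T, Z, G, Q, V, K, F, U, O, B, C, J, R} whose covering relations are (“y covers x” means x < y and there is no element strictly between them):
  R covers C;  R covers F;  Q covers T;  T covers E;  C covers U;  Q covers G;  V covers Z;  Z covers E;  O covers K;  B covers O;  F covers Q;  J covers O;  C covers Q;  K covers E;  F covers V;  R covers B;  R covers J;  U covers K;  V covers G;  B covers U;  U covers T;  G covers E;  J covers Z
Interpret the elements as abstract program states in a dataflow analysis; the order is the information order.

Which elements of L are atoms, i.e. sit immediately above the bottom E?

The atoms are exactly the elements that cover E: G, K, T, Z.

G, K, T, Z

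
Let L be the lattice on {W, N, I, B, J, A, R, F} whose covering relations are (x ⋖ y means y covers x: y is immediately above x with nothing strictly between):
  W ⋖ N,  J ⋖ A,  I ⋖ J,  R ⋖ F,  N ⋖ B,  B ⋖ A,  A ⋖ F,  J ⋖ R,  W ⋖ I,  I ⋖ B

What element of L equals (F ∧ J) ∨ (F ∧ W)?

F ∧ J = J
F ∧ W = W
J ∨ W = J

J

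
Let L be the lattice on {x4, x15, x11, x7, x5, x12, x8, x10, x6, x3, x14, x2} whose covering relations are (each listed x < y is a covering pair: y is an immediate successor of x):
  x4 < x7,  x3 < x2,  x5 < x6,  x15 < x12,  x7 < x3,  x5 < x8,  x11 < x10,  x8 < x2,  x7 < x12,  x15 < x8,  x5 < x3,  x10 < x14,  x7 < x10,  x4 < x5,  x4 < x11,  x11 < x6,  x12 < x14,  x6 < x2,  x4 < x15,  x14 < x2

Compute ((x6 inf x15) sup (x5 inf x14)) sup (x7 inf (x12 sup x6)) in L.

x6 ∧ x15 = x4
x5 ∧ x14 = x4
x4 ∨ x4 = x4
x12 ∨ x6 = x2
x7 ∧ x2 = x7
x4 ∨ x7 = x7

x7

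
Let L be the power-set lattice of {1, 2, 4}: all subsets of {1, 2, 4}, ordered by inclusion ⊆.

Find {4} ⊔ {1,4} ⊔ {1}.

{1,4}

Under ⊆, join is union: {4} ∪ {1,4} ∪ {1} = {1,4}.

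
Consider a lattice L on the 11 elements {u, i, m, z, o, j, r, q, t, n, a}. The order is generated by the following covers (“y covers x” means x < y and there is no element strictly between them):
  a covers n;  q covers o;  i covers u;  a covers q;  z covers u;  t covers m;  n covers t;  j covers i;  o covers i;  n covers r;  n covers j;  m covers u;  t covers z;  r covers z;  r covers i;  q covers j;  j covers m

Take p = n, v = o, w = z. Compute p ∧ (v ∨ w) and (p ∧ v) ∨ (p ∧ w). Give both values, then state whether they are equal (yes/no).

n; r; no

v ∨ w = a, so p ∧ (v ∨ w) = n ∧ a = n.
p ∧ v = i and p ∧ w = z, so (p ∧ v) ∨ (p ∧ w) = i ∨ z = r.
Equal: no.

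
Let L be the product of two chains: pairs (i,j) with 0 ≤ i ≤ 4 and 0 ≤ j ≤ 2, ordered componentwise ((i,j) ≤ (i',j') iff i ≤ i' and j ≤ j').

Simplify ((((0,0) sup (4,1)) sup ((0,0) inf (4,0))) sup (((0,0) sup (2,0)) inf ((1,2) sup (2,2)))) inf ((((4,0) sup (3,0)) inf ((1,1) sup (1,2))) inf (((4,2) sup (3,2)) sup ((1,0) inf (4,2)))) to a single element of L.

(0,0) ∨ (4,1) = (4,1)
(0,0) ∧ (4,0) = (0,0)
(4,1) ∨ (0,0) = (4,1)
(0,0) ∨ (2,0) = (2,0)
(1,2) ∨ (2,2) = (2,2)
(2,0) ∧ (2,2) = (2,0)
(4,1) ∨ (2,0) = (4,1)
(4,0) ∨ (3,0) = (4,0)
(1,1) ∨ (1,2) = (1,2)
(4,0) ∧ (1,2) = (1,0)
(4,2) ∨ (3,2) = (4,2)
(1,0) ∧ (4,2) = (1,0)
(4,2) ∨ (1,0) = (4,2)
(1,0) ∧ (4,2) = (1,0)
(4,1) ∧ (1,0) = (1,0)

(1,0)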